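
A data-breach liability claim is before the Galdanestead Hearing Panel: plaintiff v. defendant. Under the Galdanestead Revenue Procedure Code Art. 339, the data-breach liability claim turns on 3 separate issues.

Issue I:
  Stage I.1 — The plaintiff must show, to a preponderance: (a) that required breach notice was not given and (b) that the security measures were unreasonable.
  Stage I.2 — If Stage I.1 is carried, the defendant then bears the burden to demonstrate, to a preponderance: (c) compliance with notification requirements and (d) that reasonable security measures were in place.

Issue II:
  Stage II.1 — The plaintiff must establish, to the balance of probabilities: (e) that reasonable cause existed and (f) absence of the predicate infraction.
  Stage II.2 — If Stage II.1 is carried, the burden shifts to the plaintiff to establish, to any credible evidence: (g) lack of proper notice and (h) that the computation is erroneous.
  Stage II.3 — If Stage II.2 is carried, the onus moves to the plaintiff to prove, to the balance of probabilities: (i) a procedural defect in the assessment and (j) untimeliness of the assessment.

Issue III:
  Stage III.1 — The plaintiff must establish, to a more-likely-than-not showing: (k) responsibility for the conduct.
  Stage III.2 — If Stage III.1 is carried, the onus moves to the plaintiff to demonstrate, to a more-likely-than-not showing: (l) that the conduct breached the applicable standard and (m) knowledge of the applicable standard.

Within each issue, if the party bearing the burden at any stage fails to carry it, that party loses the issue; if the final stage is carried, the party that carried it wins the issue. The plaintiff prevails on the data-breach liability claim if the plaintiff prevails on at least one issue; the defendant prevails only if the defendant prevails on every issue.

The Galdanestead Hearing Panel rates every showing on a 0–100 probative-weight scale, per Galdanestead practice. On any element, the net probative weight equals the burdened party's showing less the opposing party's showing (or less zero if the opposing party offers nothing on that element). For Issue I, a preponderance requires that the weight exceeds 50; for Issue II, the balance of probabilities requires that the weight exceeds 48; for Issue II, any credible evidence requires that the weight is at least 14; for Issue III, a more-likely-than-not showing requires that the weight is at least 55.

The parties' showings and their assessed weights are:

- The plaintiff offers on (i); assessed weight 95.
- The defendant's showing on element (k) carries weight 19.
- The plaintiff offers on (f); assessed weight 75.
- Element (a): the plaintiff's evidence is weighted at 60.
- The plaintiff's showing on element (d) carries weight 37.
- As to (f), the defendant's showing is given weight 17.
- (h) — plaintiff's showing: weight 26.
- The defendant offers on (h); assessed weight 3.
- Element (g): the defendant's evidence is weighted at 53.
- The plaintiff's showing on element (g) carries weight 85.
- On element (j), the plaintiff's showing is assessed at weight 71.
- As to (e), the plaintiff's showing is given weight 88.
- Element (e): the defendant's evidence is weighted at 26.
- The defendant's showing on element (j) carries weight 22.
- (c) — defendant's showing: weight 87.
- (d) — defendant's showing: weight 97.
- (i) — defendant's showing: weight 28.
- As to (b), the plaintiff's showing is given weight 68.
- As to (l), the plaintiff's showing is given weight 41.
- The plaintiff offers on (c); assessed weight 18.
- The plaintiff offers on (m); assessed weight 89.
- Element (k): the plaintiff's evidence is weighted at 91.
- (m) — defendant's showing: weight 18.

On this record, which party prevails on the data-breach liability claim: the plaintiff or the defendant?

plaintiff

— Issue I —
Stage I.1 — burden on plaintiff; standard: a preponderance (weight exceeds 50).
    (a): 60 > 50 [met]
    (b): 68 > 50 [met]
  All elements met. The burden passes to the defendant.
Stage I.2 — burden on defendant; standard: a preponderance (weight exceeds 50).
    (c): 87 − 18 = 69 > 50 [met]
    (d): 97 − 37 = 60 > 50 [met]
  Stage I.2 carried; the final stage is satisfied.
Every stage carried; the defendant prevails on this issue.
— Issue II —
Stage II.1 — burden on plaintiff; standard: the balance of probabilities (weight exceeds 48).
    (e): 88 − 26 = 62 > 48 [met]
    (f): 75 − 17 = 58 > 48 [met]
  Stage II.1 carried; the burden remains with the plaintiff.
Stage II.2 — burden on plaintiff; standard: any credible evidence (weight is at least 14).
    (g): 85 − 53 = 32 ≥ 14 [met]
    (h): 26 − 3 = 23 ≥ 14 [met]
  Stage II.2 carried; the burden remains with the plaintiff.
Stage II.3 — burden on plaintiff; standard: the balance of probabilities (weight exceeds 48).
    (i): 95 − 28 = 67 > 48 [met]
    (j): 71 − 22 = 49 > 48 [met]
  Stage II.3 carried; the final stage is satisfied.
Every stage carried; the plaintiff prevails on this issue.
— Issue III —
Stage III.1 (plaintiff, a more-likely-than-not showing, weight is at least 55): (k) net 91−19=72 ≥ 55 — meets.
  All elements met. The plaintiff retains the burden for Stage III.2.
Stage III.2 (plaintiff, a more-likely-than-not showing, weight is at least 55): (l) 41 < 55 — fails; (m) net 89−18=71 ≥ 55 — meets.
  Stage III.2 not carried; the plaintiff fails its burden.
The defendant prevails on this issue.
Per-issue: Issue I → defendant; Issue II → plaintiff; Issue III → defendant. The plaintiff must prevail on at least one issue; overall, the plaintiff prevails.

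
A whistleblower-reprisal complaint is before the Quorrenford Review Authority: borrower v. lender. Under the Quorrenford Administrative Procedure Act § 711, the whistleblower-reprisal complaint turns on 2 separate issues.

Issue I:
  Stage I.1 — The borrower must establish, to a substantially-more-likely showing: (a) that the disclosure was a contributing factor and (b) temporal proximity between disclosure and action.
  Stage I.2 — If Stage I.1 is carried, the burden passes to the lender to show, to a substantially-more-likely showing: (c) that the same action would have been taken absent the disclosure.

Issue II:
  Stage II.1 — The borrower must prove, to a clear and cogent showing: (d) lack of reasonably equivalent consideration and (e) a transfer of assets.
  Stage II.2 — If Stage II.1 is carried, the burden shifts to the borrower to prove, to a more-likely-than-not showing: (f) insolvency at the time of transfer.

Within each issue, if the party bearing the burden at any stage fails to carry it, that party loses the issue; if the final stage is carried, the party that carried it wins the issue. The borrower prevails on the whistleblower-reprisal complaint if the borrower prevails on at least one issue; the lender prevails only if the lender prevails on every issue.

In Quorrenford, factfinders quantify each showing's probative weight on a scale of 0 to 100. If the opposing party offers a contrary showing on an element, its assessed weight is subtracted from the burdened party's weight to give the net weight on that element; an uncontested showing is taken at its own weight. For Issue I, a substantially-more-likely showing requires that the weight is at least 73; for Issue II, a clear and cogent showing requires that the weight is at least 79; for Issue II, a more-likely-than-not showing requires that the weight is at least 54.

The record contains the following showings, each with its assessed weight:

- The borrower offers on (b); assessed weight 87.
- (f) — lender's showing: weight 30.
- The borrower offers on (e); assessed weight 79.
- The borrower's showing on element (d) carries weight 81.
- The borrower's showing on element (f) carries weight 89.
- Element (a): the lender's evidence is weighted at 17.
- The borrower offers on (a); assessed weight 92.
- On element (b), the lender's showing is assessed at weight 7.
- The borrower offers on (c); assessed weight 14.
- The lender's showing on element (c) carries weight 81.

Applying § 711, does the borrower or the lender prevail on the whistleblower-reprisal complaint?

— Issue I —
Stage I.1 (borrower, a substantially-more-likely showing, weight is at least 73): (a) net 92−17=75 ≥ 73 — meets; (b) net 87−7=80 ≥ 73 — meets.
  Stage I.1 carried; the burden shifts to the lender.
Stage I.2 (lender, a substantially-more-likely showing, weight is at least 73): (c) net 81−14=67 < 73 — fails.
  Not every element is met, so the lender fails to carry Stage I.2.
The analysis ends at Stage I.2; the borrower prevails on this issue.
— Issue II —
Stage II.1 — burden on borrower; standard: a clear and cogent showing (weight is at least 79).
    (d): 81 ≥ 79 [met]
    (e): 79 ≥ 79 [met]
  All elements met. The borrower retains the burden for Stage II.2.
Stage II.2 — burden on borrower; standard: a more-likely-than-not showing (weight is at least 54).
    (f): 89 − 30 = 59 ≥ 54 [met]
  All elements met at the final stage.
Every stage carried; the borrower prevails on this issue.
Per-issue: Issue I → borrower; Issue II → borrower. The borrower must prevail on at least one issue; overall, the borrower prevails.

borrower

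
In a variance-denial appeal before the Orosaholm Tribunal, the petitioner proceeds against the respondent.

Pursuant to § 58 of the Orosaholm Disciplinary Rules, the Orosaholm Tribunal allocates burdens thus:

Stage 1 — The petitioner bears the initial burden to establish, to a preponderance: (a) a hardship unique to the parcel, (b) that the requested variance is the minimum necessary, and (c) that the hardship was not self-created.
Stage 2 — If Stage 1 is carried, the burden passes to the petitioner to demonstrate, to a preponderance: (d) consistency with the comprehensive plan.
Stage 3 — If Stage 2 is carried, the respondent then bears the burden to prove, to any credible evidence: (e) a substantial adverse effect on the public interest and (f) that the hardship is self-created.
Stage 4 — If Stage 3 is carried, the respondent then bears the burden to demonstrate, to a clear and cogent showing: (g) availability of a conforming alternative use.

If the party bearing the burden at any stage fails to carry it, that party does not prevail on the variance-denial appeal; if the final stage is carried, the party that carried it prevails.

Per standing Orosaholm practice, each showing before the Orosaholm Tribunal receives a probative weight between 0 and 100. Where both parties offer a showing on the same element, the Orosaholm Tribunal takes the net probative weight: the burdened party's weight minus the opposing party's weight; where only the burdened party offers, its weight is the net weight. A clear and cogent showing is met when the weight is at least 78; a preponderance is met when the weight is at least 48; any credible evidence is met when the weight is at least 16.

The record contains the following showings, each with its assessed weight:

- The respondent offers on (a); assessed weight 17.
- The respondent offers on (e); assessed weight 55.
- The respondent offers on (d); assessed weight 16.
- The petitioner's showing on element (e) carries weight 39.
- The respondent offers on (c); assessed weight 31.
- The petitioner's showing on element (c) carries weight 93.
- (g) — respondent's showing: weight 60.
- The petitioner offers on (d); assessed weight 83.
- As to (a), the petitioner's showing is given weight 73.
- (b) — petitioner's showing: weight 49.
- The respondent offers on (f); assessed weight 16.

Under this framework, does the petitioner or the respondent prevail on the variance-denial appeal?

At Stage 1 the petitioner must meet a preponderance (weight is at least 48): on (a) the weight is 73 less the opposing 17 gives net 56, ≥ 48, so (a) meets the standard; on (b) the weight is 49, which does reach 48, so (b) meets the standard; on (c) the weight is 93 less the opposing 31 gives net 62, which does reach 48, so (c) meets the standard.
  All elements met. The petitioner retains the burden for Stage 2.
At Stage 2 the petitioner must meet a preponderance (weight is at least 48): on (d) the weight is 83 less the opposing 16 gives net 67, which does reach 48, so (d) meets the standard.
  The petitioner carries Stage 2; the respondent now bears the burden.
At Stage 3 the respondent must meet any credible evidence (weight is at least 16): on (e) the weight is 55 less the opposing 39 gives net 16, which does reach 16, so (e) meets the standard; on (f) the weight is 16, ≥ 16, so (f) meets the standard.
  All elements met. The respondent retains the burden for Stage 4.
At Stage 4 the respondent must meet a clear and cogent showing (weight is at least 78): on (g) the weight is 60, < 78, so (g) does not meet the standard.
  Not every element is met, so the respondent fails to carry Stage 4.
The analysis ends at Stage 4; the petitioner prevails.

petitioner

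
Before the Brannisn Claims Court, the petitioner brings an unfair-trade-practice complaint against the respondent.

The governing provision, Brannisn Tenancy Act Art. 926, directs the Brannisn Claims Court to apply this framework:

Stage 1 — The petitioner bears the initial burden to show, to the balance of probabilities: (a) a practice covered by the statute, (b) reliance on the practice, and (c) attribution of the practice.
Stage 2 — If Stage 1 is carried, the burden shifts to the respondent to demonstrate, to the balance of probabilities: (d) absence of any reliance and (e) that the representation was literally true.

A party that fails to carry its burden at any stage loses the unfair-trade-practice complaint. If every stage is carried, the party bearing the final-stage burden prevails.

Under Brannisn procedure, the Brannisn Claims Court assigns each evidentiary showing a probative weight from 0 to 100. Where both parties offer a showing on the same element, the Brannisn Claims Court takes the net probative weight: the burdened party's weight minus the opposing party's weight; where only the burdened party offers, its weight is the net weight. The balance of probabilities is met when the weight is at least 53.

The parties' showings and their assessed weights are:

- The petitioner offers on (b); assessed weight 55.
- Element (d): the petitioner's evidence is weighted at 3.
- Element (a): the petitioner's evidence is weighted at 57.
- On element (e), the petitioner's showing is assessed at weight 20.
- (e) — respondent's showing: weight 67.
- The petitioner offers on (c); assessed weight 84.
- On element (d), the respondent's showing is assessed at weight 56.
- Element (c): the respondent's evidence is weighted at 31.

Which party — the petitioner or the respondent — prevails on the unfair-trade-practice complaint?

petitioner

At Stage 1 the petitioner must meet the balance of probabilities (weight is at least 53): on (a) the weight is 57, ≥ 53, so (a) meets the standard; on (b) the weight is 55, which does reach 53, so (b) meets the standard; on (c) the weight is 84 less the opposing 31 gives net 53, which does reach 53, so (c) meets the standard.
  Stage 1 is satisfied; the onus moves to the respondent.
At Stage 2 the respondent must meet the balance of probabilities (weight is at least 53): on (d) the weight is 56 less the opposing 3 gives net 53, which does reach 53, so (d) meets the standard; on (e) the weight is 67 less the opposing 20 gives net 47, which does not reach 53, so (e) does not meet the standard.
  Stage 2 not carried; the respondent fails its burden.
The analysis ends at Stage 2; the petitioner prevails.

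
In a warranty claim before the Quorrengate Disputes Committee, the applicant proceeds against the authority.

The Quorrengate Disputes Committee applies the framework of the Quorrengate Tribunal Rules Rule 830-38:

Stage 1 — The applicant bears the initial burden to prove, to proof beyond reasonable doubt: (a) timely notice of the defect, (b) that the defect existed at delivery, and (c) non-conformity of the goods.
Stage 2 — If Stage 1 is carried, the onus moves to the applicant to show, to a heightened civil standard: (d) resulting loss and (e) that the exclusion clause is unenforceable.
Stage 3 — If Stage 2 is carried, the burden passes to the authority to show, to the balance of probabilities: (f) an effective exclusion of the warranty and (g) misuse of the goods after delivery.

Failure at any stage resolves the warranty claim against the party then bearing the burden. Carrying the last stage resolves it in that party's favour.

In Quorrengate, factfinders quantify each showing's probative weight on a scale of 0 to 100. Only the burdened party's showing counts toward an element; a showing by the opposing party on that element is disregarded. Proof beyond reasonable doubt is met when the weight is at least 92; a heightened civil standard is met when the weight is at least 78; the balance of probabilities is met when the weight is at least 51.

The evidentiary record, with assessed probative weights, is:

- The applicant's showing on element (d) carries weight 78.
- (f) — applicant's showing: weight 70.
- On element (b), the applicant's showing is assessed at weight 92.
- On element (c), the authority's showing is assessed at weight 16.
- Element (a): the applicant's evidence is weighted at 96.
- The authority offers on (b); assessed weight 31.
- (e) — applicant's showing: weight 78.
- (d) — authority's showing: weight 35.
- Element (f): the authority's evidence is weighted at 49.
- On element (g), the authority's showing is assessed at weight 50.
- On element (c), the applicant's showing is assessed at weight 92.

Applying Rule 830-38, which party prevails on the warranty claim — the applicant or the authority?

applicant

At Stage 1 the applicant must meet proof beyond reasonable doubt (weight is at least 92): on (a) the weight is 96, which does reach 92, so (a) meets the standard; on (b) the weight is 92 (the authority's 31 is given no effect), which does reach 92, so (b) meets the standard; on (c) the weight is 92 (the authority's 16 is given no effect), which does reach 92, so (c) meets the standard.
  Stage 1 is satisfied; the applicant continues to bear the burden.
At Stage 2 the applicant must meet a heightened civil standard (weight is at least 78): on (d) the weight is 78 (the authority's 35 is given no effect), ≥ 78, so (d) meets the standard; on (e) the weight is 78, ≥ 78, so (e) meets the standard.
  Stage 2 carried; the burden shifts to the authority.
At Stage 3 the authority must meet the balance of probabilities (weight is at least 51): on (f) the weight is 49 (the applicant's 70 is given no effect), < 51, so (f) does not meet the standard; on (g) the weight is 50, < 51, so (g) does not meet the standard.
  The authority does not carry Stage 3.
So the applicant prevails.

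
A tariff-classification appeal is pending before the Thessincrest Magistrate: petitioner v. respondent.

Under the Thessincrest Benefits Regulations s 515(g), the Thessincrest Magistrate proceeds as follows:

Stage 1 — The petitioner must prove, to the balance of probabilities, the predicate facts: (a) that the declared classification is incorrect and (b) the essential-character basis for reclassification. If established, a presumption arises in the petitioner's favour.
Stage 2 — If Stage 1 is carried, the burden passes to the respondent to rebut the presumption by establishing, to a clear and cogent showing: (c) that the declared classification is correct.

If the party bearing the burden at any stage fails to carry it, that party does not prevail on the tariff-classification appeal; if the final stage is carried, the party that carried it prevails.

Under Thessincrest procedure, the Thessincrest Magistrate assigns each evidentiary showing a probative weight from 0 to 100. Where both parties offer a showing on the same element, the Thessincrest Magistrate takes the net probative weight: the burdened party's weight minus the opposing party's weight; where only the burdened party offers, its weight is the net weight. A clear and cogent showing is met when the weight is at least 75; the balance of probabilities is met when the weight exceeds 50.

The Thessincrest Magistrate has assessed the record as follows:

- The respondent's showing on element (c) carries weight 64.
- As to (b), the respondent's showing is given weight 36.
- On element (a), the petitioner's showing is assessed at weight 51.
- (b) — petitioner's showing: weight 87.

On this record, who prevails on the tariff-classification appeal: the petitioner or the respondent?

Stage 1 (petitioner, the balance of probabilities, weight exceeds 50): (a) 51 > 50 — meets; (b) net 87−36=51 > 50 — meets.
  All elements met. The burden passes to the respondent.
Stage 2 (respondent, a clear and cogent showing, weight is at least 75): (c) 64 < 75 — fails.
  The respondent does not carry Stage 2.
The analysis ends at Stage 2; the petitioner prevails.

petitioner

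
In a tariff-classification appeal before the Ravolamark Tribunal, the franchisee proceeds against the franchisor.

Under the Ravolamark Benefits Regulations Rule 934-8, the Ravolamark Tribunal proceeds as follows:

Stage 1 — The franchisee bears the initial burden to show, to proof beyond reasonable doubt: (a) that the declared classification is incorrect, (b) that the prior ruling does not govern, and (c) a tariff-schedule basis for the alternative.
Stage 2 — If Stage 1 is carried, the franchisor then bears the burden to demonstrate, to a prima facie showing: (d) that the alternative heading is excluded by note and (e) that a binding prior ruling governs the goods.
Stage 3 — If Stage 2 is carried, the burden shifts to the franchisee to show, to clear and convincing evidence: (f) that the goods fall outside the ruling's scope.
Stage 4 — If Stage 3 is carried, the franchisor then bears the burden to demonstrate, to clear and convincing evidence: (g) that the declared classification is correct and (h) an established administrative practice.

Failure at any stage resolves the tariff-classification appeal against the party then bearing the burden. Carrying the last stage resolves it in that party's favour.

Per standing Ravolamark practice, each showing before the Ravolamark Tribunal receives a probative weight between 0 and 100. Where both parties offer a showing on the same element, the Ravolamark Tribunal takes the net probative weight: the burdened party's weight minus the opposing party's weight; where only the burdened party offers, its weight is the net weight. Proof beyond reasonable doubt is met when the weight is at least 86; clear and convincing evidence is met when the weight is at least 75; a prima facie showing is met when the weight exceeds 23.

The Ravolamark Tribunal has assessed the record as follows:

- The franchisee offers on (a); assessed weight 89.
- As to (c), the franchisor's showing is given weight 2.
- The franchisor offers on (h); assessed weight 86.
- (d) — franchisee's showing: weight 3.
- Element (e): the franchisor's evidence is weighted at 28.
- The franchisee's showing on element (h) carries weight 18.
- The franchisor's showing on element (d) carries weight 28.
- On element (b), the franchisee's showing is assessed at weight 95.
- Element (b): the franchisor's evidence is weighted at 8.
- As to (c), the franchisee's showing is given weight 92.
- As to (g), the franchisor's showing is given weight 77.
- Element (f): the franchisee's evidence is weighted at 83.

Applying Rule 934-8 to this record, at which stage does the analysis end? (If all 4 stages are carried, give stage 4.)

At Stage 1 the franchisee must meet proof beyond reasonable doubt (weight is at least 86): on (a) the weight is 89, ≥ 86, so (a) meets the standard; on (b) the weight is 95 less the opposing 8 gives net 87, ≥ 86, so (b) meets the standard; on (c) the weight is 92 less the opposing 2 gives net 90, ≥ 86, so (c) meets the standard.
  The franchisee carries Stage 1; the franchisor now bears the burden.
At Stage 2 the franchisor must meet a prima facie showing (weight exceeds 23): on (d) the weight is 28 less the opposing 3 gives net 25, > 23, so (d) meets the standard; on (e) the weight is 28, which does exceed 23, so (e) meets the standard.
  All elements met. The burden passes to the franchisee.
At Stage 3 the franchisee must meet clear and convincing evidence (weight is at least 75): on (f) the weight is 83, which does reach 75, so (f) meets the standard.
  Stage 3 carried; the burden shifts to the franchisor.
At Stage 4 the franchisor must meet clear and convincing evidence (weight is at least 75): on (g) the weight is 77, which does reach 75, so (g) meets the standard; on (h) the weight is 86 less the opposing 18 gives net 68, < 75, so (h) does not meet the standard.
  Not every element is met, so the franchisor fails to carry Stage 4.
The franchisee prevails.

stage 4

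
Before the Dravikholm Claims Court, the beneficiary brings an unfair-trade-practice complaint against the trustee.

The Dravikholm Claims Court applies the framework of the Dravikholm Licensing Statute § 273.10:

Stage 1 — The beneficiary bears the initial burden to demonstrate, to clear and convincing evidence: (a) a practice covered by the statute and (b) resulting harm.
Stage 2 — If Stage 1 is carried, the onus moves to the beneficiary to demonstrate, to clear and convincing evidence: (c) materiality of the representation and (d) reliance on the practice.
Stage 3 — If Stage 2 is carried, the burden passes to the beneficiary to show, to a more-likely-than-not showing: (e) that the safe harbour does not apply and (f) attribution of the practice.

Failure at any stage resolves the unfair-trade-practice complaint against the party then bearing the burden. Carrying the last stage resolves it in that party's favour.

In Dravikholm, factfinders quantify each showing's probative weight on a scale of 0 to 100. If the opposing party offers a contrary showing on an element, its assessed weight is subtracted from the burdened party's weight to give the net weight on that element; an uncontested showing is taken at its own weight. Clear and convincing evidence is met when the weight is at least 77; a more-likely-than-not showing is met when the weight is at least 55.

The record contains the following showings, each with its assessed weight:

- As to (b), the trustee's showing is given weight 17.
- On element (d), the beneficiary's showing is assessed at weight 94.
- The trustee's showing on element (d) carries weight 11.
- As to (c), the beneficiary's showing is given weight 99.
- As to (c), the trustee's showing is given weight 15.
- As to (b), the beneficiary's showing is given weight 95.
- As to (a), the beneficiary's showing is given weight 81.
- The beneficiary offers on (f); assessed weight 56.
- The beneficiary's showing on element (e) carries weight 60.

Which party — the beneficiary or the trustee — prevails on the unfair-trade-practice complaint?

beneficiary

Stage 1 (beneficiary, clear and convincing evidence, weight is at least 77): (a) 81 ≥ 77 — meets; (b) net 95−17=78 ≥ 77 — meets.
  All elements met. The beneficiary retains the burden for Stage 2.
Stage 2 (beneficiary, clear and convincing evidence, weight is at least 77): (c) net 99−15=84 ≥ 77 — meets; (d) net 94−11=83 ≥ 77 — meets.
  Stage 2 is satisfied; the beneficiary continues to bear the burden.
Stage 3 (beneficiary, a more-likely-than-not showing, weight is at least 55): (e) 60 ≥ 55 — meets; (f) 56 ≥ 55 — meets.
  Stage 3 carried; the final stage is satisfied.
All stages carried — the beneficiary prevails.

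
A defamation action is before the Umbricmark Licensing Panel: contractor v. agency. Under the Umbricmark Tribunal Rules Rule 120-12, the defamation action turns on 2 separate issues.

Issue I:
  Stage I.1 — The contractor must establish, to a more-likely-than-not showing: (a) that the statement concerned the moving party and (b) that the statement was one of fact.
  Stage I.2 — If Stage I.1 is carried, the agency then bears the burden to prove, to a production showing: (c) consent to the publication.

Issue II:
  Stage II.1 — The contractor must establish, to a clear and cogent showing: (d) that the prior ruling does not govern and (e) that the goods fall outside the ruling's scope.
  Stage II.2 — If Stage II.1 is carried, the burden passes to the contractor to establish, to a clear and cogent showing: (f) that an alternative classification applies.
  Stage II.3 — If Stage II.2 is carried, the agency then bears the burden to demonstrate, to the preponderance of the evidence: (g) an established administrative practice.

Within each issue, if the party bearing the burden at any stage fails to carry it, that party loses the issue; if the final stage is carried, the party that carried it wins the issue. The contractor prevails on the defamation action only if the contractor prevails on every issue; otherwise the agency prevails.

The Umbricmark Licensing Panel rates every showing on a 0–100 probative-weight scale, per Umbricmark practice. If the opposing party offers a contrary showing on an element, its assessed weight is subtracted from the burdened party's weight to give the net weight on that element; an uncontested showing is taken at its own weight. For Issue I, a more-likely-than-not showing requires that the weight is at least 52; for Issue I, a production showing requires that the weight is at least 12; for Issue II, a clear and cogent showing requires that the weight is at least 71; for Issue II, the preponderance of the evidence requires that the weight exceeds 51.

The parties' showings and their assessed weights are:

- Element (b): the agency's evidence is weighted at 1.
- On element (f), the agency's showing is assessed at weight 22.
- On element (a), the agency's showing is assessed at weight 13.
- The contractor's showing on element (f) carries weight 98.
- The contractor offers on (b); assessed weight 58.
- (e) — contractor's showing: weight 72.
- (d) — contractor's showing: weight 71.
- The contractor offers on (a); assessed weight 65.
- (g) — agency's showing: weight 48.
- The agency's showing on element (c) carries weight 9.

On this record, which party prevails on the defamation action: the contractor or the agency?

contractor

— Issue I —
Stage I.1 — burden on contractor; standard: a more-likely-than-not showing (weight is at least 52).
    (a): 65 − 13 = 52 ≥ 52 [met]
    (b): 58 − 1 = 57 ≥ 52 [met]
  The contractor carries Stage I.1; the agency now bears the burden.
Stage I.2 — burden on agency; standard: a production showing (weight is at least 12).
    (c): 9 < 12 [not met]
  Not every element is met, so the agency fails to carry Stage I.2.
The analysis ends at Stage I.2; the contractor prevails on this issue.
— Issue II —
Stage II.1 — burden on contractor; standard: a clear and cogent showing (weight is at least 71).
    (d): 71 ≥ 71 [met]
    (e): 72 ≥ 71 [met]
  Stage II.1 carried; the burden remains with the contractor.
Stage II.2 — burden on contractor; standard: a clear and cogent showing (weight is at least 71).
    (f): 98 − 22 = 76 ≥ 71 [met]
  The contractor carries Stage II.2; the agency now bears the burden.
Stage II.3 — burden on agency; standard: the preponderance of the evidence (weight exceeds 51).
    (g): 48 ≤ 51 [not met]
  Stage II.3 not carried; the agency fails its burden.
The contractor prevails on this issue.
Per-issue: Issue I → contractor; Issue II → contractor. The contractor must prevail on every issue; overall, the contractor prevails.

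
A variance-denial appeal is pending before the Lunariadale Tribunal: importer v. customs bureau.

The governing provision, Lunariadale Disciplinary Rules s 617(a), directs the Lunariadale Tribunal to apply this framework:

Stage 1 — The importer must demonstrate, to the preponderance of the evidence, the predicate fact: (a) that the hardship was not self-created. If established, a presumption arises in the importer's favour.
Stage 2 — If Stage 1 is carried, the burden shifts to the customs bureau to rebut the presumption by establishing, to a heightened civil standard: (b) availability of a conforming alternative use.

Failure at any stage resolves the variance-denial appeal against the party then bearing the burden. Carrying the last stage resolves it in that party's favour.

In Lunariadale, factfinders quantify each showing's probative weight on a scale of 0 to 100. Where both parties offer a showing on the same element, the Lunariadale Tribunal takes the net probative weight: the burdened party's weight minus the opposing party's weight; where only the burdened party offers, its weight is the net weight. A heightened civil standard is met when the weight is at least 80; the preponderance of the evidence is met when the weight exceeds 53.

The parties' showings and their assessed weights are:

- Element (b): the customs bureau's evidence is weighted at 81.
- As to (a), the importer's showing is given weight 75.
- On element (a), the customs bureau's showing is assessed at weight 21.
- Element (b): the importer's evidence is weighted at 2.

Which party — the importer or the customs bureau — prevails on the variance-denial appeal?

At Stage 1 the importer must meet the preponderance of the evidence (weight exceeds 53): on (a) the weight is 75 less the opposing 21 gives net 54, > 53, so (a) meets the standard.
  The importer carries Stage 1; the customs bureau now bears the burden.
At Stage 2 the customs bureau must meet a heightened civil standard (weight is at least 80): on (b) the weight is 81 less the opposing 2 gives net 79, which does not reach 80, so (b) does not meet the standard.
  The customs bureau does not carry Stage 2.
The analysis ends at Stage 2; the importer prevails.

importer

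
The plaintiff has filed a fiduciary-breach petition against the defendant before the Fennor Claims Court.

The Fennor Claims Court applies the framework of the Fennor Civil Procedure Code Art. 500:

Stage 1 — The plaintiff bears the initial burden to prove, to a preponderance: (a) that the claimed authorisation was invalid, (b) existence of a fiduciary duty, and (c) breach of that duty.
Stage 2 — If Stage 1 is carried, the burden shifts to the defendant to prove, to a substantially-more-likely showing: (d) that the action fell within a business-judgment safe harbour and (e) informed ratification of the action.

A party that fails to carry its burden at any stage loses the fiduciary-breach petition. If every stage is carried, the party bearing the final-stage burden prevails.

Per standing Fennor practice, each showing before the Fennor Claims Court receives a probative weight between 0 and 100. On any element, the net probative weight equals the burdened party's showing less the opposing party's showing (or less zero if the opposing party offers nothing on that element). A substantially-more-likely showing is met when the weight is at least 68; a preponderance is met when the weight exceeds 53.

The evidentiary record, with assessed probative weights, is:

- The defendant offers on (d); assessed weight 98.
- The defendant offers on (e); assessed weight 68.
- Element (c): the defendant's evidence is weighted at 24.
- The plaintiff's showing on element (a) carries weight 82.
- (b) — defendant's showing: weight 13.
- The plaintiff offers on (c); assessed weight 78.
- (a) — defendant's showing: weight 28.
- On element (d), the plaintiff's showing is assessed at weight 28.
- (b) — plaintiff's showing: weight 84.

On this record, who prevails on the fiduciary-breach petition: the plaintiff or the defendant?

defendant

At Stage 1 the plaintiff must meet a preponderance (weight exceeds 53): on (a) the weight is 82 less the opposing 28 gives net 54, > 53, so (a) meets the standard; on (b) the weight is 84 less the opposing 13 gives net 71, > 53, so (b) meets the standard; on (c) the weight is 78 less the opposing 24 gives net 54, > 53, so (c) meets the standard.
  Stage 1 carried; the burden shifts to the defendant.
At Stage 2 the defendant must meet a substantially-more-likely showing (weight is at least 68): on (d) the weight is 98 less the opposing 28 gives net 70, ≥ 68, so (d) meets the standard; on (e) the weight is 68, which does reach 68, so (e) meets the standard.
  The defendant carries the last stage.
All stages carried — the defendant prevails.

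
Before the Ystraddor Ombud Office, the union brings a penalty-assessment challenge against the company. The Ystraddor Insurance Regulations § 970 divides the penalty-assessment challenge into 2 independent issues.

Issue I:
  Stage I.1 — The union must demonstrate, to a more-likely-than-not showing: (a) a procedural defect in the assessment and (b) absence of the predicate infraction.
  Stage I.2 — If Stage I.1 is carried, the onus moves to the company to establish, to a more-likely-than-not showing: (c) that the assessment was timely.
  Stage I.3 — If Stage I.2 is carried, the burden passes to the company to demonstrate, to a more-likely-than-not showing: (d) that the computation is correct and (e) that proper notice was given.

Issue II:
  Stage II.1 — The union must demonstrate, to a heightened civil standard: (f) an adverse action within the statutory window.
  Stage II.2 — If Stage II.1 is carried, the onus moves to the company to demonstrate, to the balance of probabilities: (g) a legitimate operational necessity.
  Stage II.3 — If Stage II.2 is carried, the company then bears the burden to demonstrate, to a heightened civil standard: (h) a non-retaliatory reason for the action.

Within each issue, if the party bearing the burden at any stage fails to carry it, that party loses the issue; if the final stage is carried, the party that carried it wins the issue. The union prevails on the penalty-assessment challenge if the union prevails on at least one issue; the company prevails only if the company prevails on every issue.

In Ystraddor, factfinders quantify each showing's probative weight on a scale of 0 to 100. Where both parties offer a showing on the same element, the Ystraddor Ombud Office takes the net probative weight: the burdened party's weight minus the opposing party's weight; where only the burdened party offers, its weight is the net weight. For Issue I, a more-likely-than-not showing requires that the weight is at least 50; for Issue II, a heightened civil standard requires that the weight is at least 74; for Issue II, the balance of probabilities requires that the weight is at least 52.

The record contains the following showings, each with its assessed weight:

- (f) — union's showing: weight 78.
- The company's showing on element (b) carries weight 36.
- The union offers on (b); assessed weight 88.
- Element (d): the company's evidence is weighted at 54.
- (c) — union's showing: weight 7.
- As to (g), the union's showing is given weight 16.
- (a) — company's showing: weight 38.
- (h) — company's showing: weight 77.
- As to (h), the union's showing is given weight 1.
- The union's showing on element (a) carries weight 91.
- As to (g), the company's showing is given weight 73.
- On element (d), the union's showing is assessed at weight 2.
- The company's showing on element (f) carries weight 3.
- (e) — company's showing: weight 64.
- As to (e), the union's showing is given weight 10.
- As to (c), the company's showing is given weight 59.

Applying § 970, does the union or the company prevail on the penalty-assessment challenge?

— Issue I —
Stage I.1 (union, a more-likely-than-not showing, weight is at least 50): (a) net 91−38=53 ≥ 50 — meets; (b) net 88−36=52 ≥ 50 — meets.
  Stage I.1 carried; the burden shifts to the company.
Stage I.2 (company, a more-likely-than-not showing, weight is at least 50): (c) net 59−7=52 ≥ 50 — meets.
  Stage I.2 carried; the burden remains with the company.
Stage I.3 (company, a more-likely-than-not showing, weight is at least 50): (d) net 54−2=52 ≥ 50 — meets; (e) net 64−10=54 ≥ 50 — meets.
  All elements met at the final stage.
With every stage satisfied, the company prevails on this issue.
— Issue II —
Stage II.1 (union, a heightened civil standard, weight is at least 74): (f) net 78−3=75 ≥ 74 — meets.
  The union carries Stage II.1; the company now bears the burden.
Stage II.2 (company, the balance of probabilities, weight is at least 52): (g) net 73−16=57 ≥ 52 — meets.
  All elements met. The company retains the burden for Stage II.3.
Stage II.3 (company, a heightened civil standard, weight is at least 74): (h) net 77−1=76 ≥ 74 — meets.
  Stage II.3 carried; the final stage is satisfied.
With every stage satisfied, the company prevails on this issue.
Per-issue: Issue I → company; Issue II → company. The union must prevail on at least one issue; overall, the company prevails.

company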